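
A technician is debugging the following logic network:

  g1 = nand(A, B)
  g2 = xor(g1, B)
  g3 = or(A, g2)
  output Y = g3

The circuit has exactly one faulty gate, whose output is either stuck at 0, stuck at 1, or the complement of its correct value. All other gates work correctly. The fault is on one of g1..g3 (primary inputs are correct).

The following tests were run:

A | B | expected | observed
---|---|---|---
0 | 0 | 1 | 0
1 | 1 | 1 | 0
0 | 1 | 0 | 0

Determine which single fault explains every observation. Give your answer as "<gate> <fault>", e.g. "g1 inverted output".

Fault-free values for test 1 (A=0, B=0): g1=1, g2=1, g3=1, giving Y=1. Observed 0.
Test 1: faults giving observed 0 are {g1 stuck-at-0, g1 inverted output, g2 stuck-at-0, g2 inverted output, g3 stuck-at-0, g3 inverted output}.
Test 2 (A=1, B=1): fault-free g1=0, g2=1, g3=1 → 1; observed 0. Eliminates g1 stuck-at-0, g1 inverted output, g2 stuck-at-0, g2 inverted output.
Test 3 (A=0, B=1): fault-free g1=1, g2=0, g3=0 → 0; observed 0. Eliminates g3 inverted output.
Only g3 stuck-at-0 is consistent with every test.

g3 stuck-at-0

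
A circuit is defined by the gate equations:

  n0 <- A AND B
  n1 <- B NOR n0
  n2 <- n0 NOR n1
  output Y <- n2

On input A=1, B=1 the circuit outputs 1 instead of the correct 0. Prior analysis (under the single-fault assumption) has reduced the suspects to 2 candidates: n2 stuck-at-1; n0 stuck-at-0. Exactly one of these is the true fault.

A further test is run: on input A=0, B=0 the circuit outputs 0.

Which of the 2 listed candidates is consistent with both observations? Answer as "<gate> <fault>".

Evaluate each candidate on input A=0, B=0:
  n2 stuck-at-1: n0=0, n1=1, n2=1 [stuck-at-1] → 1 — eliminated
  n0 stuck-at-0: n0=0 [stuck-at-0], n1=1, n2=0 → 0 — matches
Only n0 stuck-at-0 reproduces the observed 0.

n0 stuck-at-0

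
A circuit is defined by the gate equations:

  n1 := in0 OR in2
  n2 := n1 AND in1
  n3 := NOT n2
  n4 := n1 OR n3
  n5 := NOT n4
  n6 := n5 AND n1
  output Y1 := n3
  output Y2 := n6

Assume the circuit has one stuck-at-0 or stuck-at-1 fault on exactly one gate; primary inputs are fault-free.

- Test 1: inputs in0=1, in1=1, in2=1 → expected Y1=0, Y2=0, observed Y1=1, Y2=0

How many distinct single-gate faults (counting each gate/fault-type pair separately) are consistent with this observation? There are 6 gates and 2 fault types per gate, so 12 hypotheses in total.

Fault-free: n1=1, n2=1, n3=0, n4=1, n5=0, n6=0 → Y1=0, Y2=0. Observed Y1=1, Y2=0.
  n1 stuck-at-0: output Y1=1, Y2=0 ✓
  n1 stuck-at-1: output Y1=0, Y2=0 ✗
  n2 stuck-at-0: output Y1=1, Y2=0 ✓
  n2 stuck-at-1: output Y1=0, Y2=0 ✗
  n3 stuck-at-0: output Y1=0, Y2=0 ✗
  n3 stuck-at-1: output Y1=1, Y2=0 ✓
  n4 stuck-at-0: output Y1=0, Y2=1 ✗
  n4 stuck-at-1: output Y1=0, Y2=0 ✗
  n5 stuck-at-0: output Y1=0, Y2=0 ✗
  n5 stuck-at-1: output Y1=0, Y2=1 ✗
  n6 stuck-at-0: output Y1=0, Y2=0 ✗
  n6 stuck-at-1: output Y1=0, Y2=1 ✗
Consistent faults: {n1 stuck-at-0, n2 stuck-at-0, n3 stuck-at-1} — 3 in all.

3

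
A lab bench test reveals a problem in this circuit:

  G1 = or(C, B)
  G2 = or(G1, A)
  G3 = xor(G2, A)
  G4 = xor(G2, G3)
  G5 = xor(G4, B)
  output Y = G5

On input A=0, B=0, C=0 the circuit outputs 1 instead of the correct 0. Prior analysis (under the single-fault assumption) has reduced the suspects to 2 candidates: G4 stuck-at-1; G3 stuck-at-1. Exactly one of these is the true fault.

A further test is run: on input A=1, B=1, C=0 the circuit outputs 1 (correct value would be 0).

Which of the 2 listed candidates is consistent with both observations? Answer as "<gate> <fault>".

G3 stuck-at-1

Evaluate each candidate on input A=1, B=1, C=0:
  G4 stuck-at-1: G1=1, G2=1, G3=0, G4=1 [stuck-at-1], G5=0 → 0 — eliminated
  G3 stuck-at-1: G1=1, G2=1, G3=1 [stuck-at-1], G4=0, G5=1 → 1 — matches
Only G3 stuck-at-1 reproduces the observed 1.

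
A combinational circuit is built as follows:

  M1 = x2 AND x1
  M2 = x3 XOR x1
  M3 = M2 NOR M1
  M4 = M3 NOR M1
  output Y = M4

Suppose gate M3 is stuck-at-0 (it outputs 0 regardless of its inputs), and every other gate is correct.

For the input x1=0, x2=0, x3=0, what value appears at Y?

1

Propagate with M3 forced: M1=0, M2=0, M3=0 [stuck-at-0], M4=1.
So Y = 1. (Without the fault it would be 0.)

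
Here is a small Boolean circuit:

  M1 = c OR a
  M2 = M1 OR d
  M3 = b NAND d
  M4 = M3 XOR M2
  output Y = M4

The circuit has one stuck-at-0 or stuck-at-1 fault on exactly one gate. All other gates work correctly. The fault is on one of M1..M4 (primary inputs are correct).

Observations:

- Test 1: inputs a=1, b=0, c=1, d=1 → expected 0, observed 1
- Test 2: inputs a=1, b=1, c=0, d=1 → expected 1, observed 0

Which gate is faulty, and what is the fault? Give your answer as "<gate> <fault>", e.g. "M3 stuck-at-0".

M2 stuck-at-0

Fault-free values for test 1 (a=1, b=0, c=1, d=1): M1=1, M2=1, M3=1, M4=0, giving Y=0. Observed 1.
Test 1: faults giving observed 1 are {M2 stuck-at-0, M3 stuck-at-0, M4 stuck-at-1}.
Test 2 (a=1, b=1, c=0, d=1): fault-free M1=1, M2=1, M3=0, M4=1 → 1; observed 0. Eliminates M3 stuck-at-0, M4 stuck-at-1.
Only M2 stuck-at-0 is consistent with every test.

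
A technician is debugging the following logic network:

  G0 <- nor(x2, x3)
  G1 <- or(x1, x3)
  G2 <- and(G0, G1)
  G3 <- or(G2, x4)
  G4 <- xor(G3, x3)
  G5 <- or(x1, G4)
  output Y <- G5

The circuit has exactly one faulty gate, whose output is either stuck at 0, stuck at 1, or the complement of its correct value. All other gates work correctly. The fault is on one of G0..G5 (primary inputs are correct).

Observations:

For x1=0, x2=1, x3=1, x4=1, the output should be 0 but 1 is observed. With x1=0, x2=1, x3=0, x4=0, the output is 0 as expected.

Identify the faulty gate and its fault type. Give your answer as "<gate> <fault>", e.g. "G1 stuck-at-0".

G3 stuck-at-0

Fault-free values for test 1 (x1=0, x2=1, x3=1, x4=1): G0=0, G1=1, G2=0, G3=1, G4=0, G5=0, giving Y=0. Observed 1.
Test 1: faults giving observed 1 are {G3 stuck-at-0, G3 inverted output, G4 stuck-at-1, G4 inverted output, G5 stuck-at-1, G5 inverted output}.
Test 2 (x1=0, x2=1, x3=0, x4=0): fault-free G0=0, G1=0, G2=0, G3=0, G4=0, G5=0 → 0; observed 0. Eliminates G3 inverted output, G4 stuck-at-1, G4 inverted output, G5 stuck-at-1, G5 inverted output.
Only G3 stuck-at-0 is consistent with every test.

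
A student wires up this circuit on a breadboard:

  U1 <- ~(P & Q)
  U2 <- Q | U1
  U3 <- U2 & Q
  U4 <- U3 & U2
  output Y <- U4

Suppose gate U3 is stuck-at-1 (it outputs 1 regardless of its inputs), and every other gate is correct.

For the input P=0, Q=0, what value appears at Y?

1

Propagate with U3 forced: U1=1, U2=1, U3=1 [stuck-at-1], U4=1.
So Y = 1. (Without the fault it would be 0.)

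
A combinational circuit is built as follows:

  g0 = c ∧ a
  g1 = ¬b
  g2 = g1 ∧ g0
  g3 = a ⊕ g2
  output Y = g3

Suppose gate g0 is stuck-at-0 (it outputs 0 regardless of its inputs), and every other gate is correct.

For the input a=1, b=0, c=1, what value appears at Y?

1

Propagate with g0 forced: g0=0 [stuck-at-0], g1=1, g2=0, g3=1.
So Y = 1. (Without the fault it would be 0.)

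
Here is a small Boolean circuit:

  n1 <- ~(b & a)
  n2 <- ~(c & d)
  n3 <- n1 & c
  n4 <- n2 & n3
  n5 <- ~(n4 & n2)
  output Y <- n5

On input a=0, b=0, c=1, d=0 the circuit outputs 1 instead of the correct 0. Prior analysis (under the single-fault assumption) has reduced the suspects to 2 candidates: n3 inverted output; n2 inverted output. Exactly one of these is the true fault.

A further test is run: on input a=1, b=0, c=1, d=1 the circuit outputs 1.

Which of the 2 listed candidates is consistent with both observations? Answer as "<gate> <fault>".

Evaluate each candidate on input a=1, b=0, c=1, d=1:
  n3 inverted output: n1=1, n2=0, n3=0 [inverted output], n4=0, n5=1 → 1 — matches
  n2 inverted output: n1=1, n2=1 [inverted output], n3=1, n4=1, n5=0 → 0 — eliminated
Only n3 inverted output reproduces the observed 1.

n3 inverted output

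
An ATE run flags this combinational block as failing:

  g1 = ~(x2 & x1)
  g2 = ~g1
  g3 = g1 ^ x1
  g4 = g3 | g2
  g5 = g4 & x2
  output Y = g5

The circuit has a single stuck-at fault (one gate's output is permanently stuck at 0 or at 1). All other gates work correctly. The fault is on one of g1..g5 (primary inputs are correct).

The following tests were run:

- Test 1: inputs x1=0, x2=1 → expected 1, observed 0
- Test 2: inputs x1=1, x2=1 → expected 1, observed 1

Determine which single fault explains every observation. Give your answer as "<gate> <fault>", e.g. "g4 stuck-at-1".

g3 stuck-at-0

Fault-free values for test 1 (x1=0, x2=1): g1=1, g2=0, g3=1, g4=1, g5=1, giving Y=1. Observed 0.
Test 1: faults giving observed 0 are {g3 stuck-at-0, g4 stuck-at-0, g5 stuck-at-0}.
Test 2 (x1=1, x2=1): fault-free g1=0, g2=1, g3=1, g4=1, g5=1 → 1; observed 1. Eliminates g4 stuck-at-0, g5 stuck-at-0.
Only g3 stuck-at-0 is consistent with every test.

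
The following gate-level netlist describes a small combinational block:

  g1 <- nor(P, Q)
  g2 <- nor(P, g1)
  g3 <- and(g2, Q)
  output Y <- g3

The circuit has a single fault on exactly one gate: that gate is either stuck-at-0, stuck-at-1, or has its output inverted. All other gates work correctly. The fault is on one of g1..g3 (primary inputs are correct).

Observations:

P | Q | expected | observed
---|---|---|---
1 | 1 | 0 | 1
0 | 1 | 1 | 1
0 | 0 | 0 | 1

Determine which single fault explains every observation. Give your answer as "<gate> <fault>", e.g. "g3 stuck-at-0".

Fault-free values for test 1 (P=1, Q=1): g1=0, g2=0, g3=0, giving Y=0. Observed 1.
Test 1: faults giving observed 1 are {g2 stuck-at-1, g2 inverted output, g3 stuck-at-1, g3 inverted output}.
Test 2 (P=0, Q=1): fault-free g1=0, g2=1, g3=1 → 1; observed 1. Eliminates g2 inverted output, g3 inverted output.
Test 3 (P=0, Q=0): fault-free g1=1, g2=0, g3=0 → 0; observed 1. Eliminates g2 stuck-at-1.
Only g3 stuck-at-1 is consistent with every test.

g3 stuck-at-1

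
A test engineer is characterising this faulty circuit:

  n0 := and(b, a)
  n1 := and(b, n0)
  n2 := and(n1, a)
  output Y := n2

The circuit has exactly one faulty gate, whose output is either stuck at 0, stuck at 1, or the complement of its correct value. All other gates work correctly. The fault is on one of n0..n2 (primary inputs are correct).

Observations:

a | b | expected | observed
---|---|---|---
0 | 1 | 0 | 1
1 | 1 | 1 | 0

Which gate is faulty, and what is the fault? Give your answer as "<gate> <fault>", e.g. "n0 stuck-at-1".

Fault-free values for test 1 (a=0, b=1): n0=0, n1=0, n2=0, giving Y=0. Observed 1.
Test 1: faults giving observed 1 are {n2 stuck-at-1, n2 inverted output}.
Test 2 (a=1, b=1): fault-free n0=1, n1=1, n2=1 → 1; observed 0. Eliminates n2 stuck-at-1.
Only n2 inverted output is consistent with every test.

n2 inverted output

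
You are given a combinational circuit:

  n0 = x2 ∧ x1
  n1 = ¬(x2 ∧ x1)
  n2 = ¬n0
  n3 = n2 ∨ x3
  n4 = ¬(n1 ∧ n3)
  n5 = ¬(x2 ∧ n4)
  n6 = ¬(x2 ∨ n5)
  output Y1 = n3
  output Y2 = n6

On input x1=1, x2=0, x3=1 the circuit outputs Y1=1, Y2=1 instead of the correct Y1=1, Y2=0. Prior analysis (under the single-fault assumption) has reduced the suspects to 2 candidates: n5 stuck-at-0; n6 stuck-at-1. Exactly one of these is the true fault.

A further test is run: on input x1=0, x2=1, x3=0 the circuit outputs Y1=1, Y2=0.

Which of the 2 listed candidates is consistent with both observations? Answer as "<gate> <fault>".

n5 stuck-at-0

Evaluate each candidate on input x1=0, x2=1, x3=0:
  n5 stuck-at-0: n0=0, n1=1, n2=1, n3=1, n4=0, n5=0 [stuck-at-0], n6=0 → Y1=1, Y2=0 — matches
  n6 stuck-at-1: n0=0, n1=1, n2=1, n3=1, n4=0, n5=1, n6=1 [stuck-at-1] → Y1=1, Y2=1 — eliminated
Only n5 stuck-at-0 reproduces the observed Y1=1, Y2=0.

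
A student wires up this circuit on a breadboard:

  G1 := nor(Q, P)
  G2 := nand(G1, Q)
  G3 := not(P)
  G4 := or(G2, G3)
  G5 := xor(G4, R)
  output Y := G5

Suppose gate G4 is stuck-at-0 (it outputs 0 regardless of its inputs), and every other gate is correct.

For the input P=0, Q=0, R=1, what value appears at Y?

Propagate with G4 forced: G1=1, G2=1, G3=1, G4=0 [stuck-at-0], G5=1.
So Y = 1. (Without the fault it would be 0.)

1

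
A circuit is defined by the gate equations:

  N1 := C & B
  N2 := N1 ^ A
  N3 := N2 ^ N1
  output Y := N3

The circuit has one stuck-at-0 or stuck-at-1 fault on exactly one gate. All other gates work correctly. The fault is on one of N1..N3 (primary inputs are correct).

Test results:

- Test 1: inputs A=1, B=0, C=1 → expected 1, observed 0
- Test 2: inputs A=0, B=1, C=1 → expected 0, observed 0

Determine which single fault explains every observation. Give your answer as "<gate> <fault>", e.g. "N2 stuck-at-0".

N3 stuck-at-0

Fault-free values for test 1 (A=1, B=0, C=1): N1=0, N2=1, N3=1, giving Y=1. Observed 0.
Test 1: faults giving observed 0 are {N2 stuck-at-0, N3 stuck-at-0}.
Test 2 (A=0, B=1, C=1): fault-free N1=1, N2=1, N3=0 → 0; observed 0. Eliminates N2 stuck-at-0.
Only N3 stuck-at-0 is consistent with every test.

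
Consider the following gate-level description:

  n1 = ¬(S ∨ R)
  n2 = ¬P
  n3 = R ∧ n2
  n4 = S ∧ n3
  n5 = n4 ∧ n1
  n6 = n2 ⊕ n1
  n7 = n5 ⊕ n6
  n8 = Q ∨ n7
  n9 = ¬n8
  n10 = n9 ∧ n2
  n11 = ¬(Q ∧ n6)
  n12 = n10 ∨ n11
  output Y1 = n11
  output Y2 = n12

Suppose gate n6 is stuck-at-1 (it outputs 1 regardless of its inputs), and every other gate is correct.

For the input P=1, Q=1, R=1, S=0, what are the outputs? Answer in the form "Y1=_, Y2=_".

Propagate with n6 forced: n1=0, n2=0, n3=0, n4=0, n5=0, n6=1 [stuck-at-1], n7=1, n8=1, n9=0, n10=0, n11=0, n12=0.
So the outputs are Y1=0, Y2=0. (Without the fault they would be Y1=1, Y2=1.)

Y1=0, Y2=0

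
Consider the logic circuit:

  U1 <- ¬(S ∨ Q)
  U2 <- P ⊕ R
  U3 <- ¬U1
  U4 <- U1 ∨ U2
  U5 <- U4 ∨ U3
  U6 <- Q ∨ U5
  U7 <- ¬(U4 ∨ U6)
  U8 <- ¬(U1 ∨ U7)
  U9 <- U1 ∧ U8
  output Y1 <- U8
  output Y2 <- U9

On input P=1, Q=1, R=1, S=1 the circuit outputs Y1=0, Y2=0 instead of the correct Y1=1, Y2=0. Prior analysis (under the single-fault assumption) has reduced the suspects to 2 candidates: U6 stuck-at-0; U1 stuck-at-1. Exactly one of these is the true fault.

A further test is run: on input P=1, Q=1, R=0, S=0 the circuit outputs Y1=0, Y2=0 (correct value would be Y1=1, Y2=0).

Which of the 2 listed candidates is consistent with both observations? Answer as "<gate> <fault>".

Evaluate each candidate on input P=1, Q=1, R=0, S=0:
  U6 stuck-at-0: U1=0, U2=1, U3=1, U4=1, U5=1, U6=0 [stuck-at-0], U7=0, U8=1, U9=0 → Y1=1, Y2=0 — eliminated
  U1 stuck-at-1: U1=1 [stuck-at-1], U2=1, U3=0, U4=1, U5=1, U6=1, U7=0, U8=0, U9=0 → Y1=0, Y2=0 — matches
Only U1 stuck-at-1 reproduces the observed Y1=0, Y2=0.

U1 stuck-at-1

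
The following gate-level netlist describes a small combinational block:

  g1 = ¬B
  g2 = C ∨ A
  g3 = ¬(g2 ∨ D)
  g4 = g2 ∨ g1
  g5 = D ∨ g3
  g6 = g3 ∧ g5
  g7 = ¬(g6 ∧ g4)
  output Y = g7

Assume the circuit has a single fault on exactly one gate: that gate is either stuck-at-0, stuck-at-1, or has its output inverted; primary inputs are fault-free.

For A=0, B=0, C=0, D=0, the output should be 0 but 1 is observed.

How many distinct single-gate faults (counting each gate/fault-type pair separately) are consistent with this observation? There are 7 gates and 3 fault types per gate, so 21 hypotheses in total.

14

Fault-free: g1=1, g2=0, g3=1, g4=1, g5=1, g6=1, g7=0 → 0. Observed 1.
  g1: stuck-at-0, inverted output ✓; others ✗
  g2: stuck-at-1, inverted output ✓; others ✗
  g3: stuck-at-0, inverted output ✓; others ✗
  g4: stuck-at-0, inverted output ✓; others ✗
  g5: stuck-at-0, inverted output ✓; others ✗
  g6: stuck-at-0, inverted output ✓; others ✗
  g7: stuck-at-1, inverted output ✓; others ✗
Consistent faults: {g1 stuck-at-0, g1 inverted output, g2 stuck-at-1, g2 inverted output, g3 stuck-at-0, g3 inverted output, g4 stuck-at-0, g4 inverted output, g5 stuck-at-0, g5 inverted output, g6 stuck-at-0, g6 inverted output, g7 stuck-at-1, g7 inverted output} — 14 in all.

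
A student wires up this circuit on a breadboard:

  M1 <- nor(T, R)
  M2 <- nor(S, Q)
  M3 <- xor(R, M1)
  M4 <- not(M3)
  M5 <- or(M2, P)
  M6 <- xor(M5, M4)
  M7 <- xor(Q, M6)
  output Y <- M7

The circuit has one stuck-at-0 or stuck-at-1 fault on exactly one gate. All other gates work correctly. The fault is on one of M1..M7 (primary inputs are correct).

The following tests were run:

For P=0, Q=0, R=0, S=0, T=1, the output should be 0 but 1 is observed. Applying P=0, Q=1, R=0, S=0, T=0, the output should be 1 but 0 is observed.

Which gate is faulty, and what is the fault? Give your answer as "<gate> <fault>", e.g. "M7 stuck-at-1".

M6 stuck-at-1

Fault-free values for test 1 (P=0, Q=0, R=0, S=0, T=1): M1=0, M2=1, M3=0, M4=1, M5=1, M6=0, M7=0, giving Y=0. Observed 1.
Test 1: faults giving observed 1 are {M1 stuck-at-1, M2 stuck-at-0, M3 stuck-at-1, M4 stuck-at-0, M5 stuck-at-0, M6 stuck-at-1, M7 stuck-at-1}.
Test 2 (P=0, Q=1, R=0, S=0, T=0): fault-free M1=1, M2=0, M3=1, M4=0, M5=0, M6=0, M7=1 → 1; observed 0. Eliminates M1 stuck-at-1, M2 stuck-at-0, M3 stuck-at-1, M4 stuck-at-0, M5 stuck-at-0, M7 stuck-at-1.
Only M6 stuck-at-1 is consistent with every test.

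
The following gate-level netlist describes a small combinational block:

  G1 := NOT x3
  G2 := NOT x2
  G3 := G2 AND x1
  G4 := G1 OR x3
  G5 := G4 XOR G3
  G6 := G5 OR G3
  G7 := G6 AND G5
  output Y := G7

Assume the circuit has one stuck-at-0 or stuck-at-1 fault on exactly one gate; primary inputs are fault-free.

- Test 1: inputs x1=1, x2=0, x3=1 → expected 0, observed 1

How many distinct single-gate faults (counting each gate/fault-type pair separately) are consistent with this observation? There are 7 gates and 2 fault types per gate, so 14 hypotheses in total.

5

Fault-free: G1=0, G2=1, G3=1, G4=1, G5=0, G6=1, G7=0 → 0. Observed 1.
  G1 stuck-at-0: output 0 ✗
  G1 stuck-at-1: output 0 ✗
  G2 stuck-at-0: output 1 ✓
  G2 stuck-at-1: output 0 ✗
  G3 stuck-at-0: output 1 ✓
  G3 stuck-at-1: output 0 ✗
  G4 stuck-at-0: output 1 ✓
  G4 stuck-at-1: output 0 ✗
  G5 stuck-at-0: output 0 ✗
  G5 stuck-at-1: output 1 ✓
  G6 stuck-at-0: output 0 ✗
  G6 stuck-at-1: output 0 ✗
  G7 stuck-at-0: output 0 ✗
  G7 stuck-at-1: output 1 ✓
Consistent faults: {G2 stuck-at-0, G3 stuck-at-0, G4 stuck-at-0, G5 stuck-at-1, G7 stuck-at-1} — 5 in all.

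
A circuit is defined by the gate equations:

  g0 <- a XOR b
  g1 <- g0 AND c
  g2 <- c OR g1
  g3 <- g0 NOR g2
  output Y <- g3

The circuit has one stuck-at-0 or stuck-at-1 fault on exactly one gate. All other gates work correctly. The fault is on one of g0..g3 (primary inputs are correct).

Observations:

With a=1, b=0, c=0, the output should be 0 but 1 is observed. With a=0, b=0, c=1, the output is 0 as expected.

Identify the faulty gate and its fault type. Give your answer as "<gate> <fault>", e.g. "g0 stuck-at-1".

Fault-free values for test 1 (a=1, b=0, c=0): g0=1, g1=0, g2=0, g3=0, giving Y=0. Observed 1.
Test 1: faults giving observed 1 are {g0 stuck-at-0, g3 stuck-at-1}.
Test 2 (a=0, b=0, c=1): fault-free g0=0, g1=0, g2=1, g3=0 → 0; observed 0. Eliminates g3 stuck-at-1.
Only g0 stuck-at-0 is consistent with every test.

g0 stuck-at-0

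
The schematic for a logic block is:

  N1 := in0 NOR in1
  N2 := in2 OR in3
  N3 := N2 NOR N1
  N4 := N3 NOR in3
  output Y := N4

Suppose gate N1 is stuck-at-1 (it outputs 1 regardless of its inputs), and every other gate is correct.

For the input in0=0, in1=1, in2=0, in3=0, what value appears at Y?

1

Propagate with N1 forced: N1=1 [stuck-at-1], N2=0, N3=0, N4=1.
So Y = 1. (Without the fault it would be 0.)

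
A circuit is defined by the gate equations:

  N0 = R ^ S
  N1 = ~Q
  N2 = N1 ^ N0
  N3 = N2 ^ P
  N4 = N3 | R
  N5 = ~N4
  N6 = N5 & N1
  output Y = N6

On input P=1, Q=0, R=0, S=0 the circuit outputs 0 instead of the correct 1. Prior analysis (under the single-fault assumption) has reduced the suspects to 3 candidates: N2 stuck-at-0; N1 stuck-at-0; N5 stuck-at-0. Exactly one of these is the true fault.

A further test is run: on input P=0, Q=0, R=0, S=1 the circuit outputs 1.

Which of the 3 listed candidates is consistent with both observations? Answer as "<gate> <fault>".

N2 stuck-at-0

Evaluate each candidate on input P=0, Q=0, R=0, S=1:
  N2 stuck-at-0: N0=1, N1=1, N2=0 [stuck-at-0], N3=0, N4=0, N5=1, N6=1 → 1 — matches
  N1 stuck-at-0: N0=1, N1=0 [stuck-at-0], N2=1, N3=1, N4=1, N5=0, N6=0 → 0 — eliminated
  N5 stuck-at-0: N0=1, N1=1, N2=0, N3=0, N4=0, N5=0 [stuck-at-0], N6=0 → 0 — eliminated
Only N2 stuck-at-0 reproduces the observed 1.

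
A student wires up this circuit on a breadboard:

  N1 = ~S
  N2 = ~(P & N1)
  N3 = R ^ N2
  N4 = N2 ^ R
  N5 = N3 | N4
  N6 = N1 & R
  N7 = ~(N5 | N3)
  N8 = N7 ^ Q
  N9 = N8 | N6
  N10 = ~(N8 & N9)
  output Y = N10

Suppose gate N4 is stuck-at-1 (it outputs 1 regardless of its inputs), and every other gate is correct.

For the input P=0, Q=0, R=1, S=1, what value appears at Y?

Propagate with N4 forced: N1=0, N2=1, N3=0, N4=1 [stuck-at-1], N5=1, N6=0, N7=0, N8=0, N9=0, N10=1.
So Y = 1. (Without the fault it would be 0.)

1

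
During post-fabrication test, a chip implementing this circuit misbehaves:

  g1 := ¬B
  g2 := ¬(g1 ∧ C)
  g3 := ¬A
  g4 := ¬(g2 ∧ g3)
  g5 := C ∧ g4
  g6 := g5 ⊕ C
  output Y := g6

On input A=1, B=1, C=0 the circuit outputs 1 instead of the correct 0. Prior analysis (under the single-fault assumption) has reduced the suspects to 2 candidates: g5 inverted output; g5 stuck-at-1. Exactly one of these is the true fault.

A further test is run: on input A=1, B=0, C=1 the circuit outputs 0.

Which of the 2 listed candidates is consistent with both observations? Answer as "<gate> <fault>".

Evaluate each candidate on input A=1, B=0, C=1:
  g5 inverted output: g1=1, g2=0, g3=0, g4=1, g5=0 [inverted output], g6=1 → 1 — eliminated
  g5 stuck-at-1: g1=1, g2=0, g3=0, g4=1, g5=1 [stuck-at-1], g6=0 → 0 — matches
Only g5 stuck-at-1 reproduces the observed 0.

g5 stuck-at-1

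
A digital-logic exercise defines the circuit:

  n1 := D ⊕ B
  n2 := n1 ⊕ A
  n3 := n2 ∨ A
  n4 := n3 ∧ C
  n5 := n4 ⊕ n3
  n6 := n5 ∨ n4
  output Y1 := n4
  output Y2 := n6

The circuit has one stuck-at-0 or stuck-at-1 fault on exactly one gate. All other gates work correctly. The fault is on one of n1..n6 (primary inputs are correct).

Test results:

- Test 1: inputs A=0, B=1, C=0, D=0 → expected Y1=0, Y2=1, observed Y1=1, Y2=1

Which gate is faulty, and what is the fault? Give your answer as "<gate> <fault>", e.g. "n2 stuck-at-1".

Fault-free values for test 1 (A=0, B=1, C=0, D=0): n1=1, n2=1, n3=1, n4=0, n5=1, n6=1, giving Y1=0, Y2=1. Observed Y1=1, Y2=1.
Test 1: faults giving observed Y1=1, Y2=1 are {n4 stuck-at-1}.
Only n4 stuck-at-1 is consistent with every test.

n4 stuck-at-1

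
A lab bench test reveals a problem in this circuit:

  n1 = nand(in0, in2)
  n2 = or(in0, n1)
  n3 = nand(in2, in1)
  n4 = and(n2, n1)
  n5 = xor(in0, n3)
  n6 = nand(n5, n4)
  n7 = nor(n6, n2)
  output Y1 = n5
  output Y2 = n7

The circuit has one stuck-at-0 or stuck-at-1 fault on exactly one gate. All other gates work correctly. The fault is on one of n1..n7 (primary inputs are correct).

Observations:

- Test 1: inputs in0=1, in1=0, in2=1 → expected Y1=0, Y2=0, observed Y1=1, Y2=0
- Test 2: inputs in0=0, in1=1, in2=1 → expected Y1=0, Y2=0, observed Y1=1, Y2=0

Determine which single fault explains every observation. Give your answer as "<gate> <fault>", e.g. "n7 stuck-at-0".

n5 stuck-at-1

Fault-free values for test 1 (in0=1, in1=0, in2=1): n1=0, n2=1, n3=1, n4=0, n5=0, n6=1, n7=0, giving Y1=0, Y2=0. Observed Y1=1, Y2=0.
Test 1: faults giving observed Y1=1, Y2=0 are {n3 stuck-at-0, n5 stuck-at-1}.
Test 2 (in0=0, in1=1, in2=1): fault-free n1=1, n2=1, n3=0, n4=1, n5=0, n6=1, n7=0 → Y1=0, Y2=0; observed Y1=1, Y2=0. Eliminates n3 stuck-at-0.
Only n5 stuck-at-1 is consistent with every test.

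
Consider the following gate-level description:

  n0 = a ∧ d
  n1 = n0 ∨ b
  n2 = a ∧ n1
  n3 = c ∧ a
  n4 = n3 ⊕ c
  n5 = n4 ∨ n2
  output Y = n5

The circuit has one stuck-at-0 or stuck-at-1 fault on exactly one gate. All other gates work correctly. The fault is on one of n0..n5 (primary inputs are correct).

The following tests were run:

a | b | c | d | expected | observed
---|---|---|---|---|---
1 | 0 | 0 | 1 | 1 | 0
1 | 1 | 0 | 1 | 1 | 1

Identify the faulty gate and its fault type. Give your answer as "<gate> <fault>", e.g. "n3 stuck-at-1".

Fault-free values for test 1 (a=1, b=0, c=0, d=1): n0=1, n1=1, n2=1, n3=0, n4=0, n5=1, giving Y=1. Observed 0.
Test 1: faults giving observed 0 are {n0 stuck-at-0, n1 stuck-at-0, n2 stuck-at-0, n5 stuck-at-0}.
Test 2 (a=1, b=1, c=0, d=1): fault-free n0=1, n1=1, n2=1, n3=0, n4=0, n5=1 → 1; observed 1. Eliminates n1 stuck-at-0, n2 stuck-at-0, n5 stuck-at-0.
Only n0 stuck-at-0 is consistent with every test.

n0 stuck-at-0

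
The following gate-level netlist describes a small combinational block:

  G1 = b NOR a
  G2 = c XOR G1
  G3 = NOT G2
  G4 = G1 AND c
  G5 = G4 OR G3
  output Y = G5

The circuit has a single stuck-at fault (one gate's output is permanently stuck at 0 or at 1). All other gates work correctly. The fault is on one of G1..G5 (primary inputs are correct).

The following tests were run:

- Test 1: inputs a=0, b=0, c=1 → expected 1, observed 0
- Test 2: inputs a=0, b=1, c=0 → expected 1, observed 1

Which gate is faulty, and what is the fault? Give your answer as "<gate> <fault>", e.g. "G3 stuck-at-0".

G1 stuck-at-0

Fault-free values for test 1 (a=0, b=0, c=1): G1=1, G2=0, G3=1, G4=1, G5=1, giving Y=1. Observed 0.
Test 1: faults giving observed 0 are {G1 stuck-at-0, G5 stuck-at-0}.
Test 2 (a=0, b=1, c=0): fault-free G1=0, G2=0, G3=1, G4=0, G5=1 → 1; observed 1. Eliminates G5 stuck-at-0.
Only G1 stuck-at-0 is consistent with every test.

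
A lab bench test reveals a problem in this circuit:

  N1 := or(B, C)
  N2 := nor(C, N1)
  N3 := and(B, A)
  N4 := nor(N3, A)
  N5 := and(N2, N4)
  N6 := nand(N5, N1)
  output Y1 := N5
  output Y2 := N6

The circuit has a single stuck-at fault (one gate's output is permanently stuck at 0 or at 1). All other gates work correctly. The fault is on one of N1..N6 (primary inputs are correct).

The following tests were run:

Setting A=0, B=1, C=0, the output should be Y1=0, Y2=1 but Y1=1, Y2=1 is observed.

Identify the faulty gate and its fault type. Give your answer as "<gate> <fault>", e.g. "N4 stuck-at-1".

Fault-free values for test 1 (A=0, B=1, C=0): N1=1, N2=0, N3=0, N4=1, N5=0, N6=1, giving Y1=0, Y2=1. Observed Y1=1, Y2=1.
Test 1: faults giving observed Y1=1, Y2=1 are {N1 stuck-at-0}.
Only N1 stuck-at-0 is consistent with every test.

N1 stuck-at-0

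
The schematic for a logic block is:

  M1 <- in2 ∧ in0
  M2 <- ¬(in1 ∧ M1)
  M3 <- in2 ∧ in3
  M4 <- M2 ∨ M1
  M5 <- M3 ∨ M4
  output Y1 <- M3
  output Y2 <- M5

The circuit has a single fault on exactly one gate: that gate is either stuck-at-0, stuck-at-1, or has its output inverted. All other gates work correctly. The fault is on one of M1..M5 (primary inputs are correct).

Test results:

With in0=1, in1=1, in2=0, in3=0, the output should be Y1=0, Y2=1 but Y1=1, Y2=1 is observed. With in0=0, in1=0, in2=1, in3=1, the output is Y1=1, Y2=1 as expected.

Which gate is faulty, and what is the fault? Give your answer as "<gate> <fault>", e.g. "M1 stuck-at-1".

M3 stuck-at-1

Fault-free values for test 1 (in0=1, in1=1, in2=0, in3=0): M1=0, M2=1, M3=0, M4=1, M5=1, giving Y1=0, Y2=1. Observed Y1=1, Y2=1.
Test 1: faults giving observed Y1=1, Y2=1 are {M3 stuck-at-1, M3 inverted output}.
Test 2 (in0=0, in1=0, in2=1, in3=1): fault-free M1=0, M2=1, M3=1, M4=1, M5=1 → Y1=1, Y2=1; observed Y1=1, Y2=1. Eliminates M3 inverted output.
Only M3 stuck-at-1 is consistent with every test.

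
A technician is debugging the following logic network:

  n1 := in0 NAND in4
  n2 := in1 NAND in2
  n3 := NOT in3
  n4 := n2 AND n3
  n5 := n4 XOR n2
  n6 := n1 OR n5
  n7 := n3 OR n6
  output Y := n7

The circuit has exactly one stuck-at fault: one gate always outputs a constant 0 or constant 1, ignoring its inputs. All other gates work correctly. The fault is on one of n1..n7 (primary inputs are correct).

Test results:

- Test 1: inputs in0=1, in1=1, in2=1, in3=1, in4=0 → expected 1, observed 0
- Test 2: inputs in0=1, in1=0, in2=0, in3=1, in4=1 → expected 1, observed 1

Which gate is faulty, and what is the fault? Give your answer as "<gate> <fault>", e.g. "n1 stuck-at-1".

n1 stuck-at-0

Fault-free values for test 1 (in0=1, in1=1, in2=1, in3=1, in4=0): n1=1, n2=0, n3=0, n4=0, n5=0, n6=1, n7=1, giving Y=1. Observed 0.
Test 1: faults giving observed 0 are {n1 stuck-at-0, n6 stuck-at-0, n7 stuck-at-0}.
Test 2 (in0=1, in1=0, in2=0, in3=1, in4=1): fault-free n1=0, n2=1, n3=0, n4=0, n5=1, n6=1, n7=1 → 1; observed 1. Eliminates n6 stuck-at-0, n7 stuck-at-0.
Only n1 stuck-at-0 is consistent with every test.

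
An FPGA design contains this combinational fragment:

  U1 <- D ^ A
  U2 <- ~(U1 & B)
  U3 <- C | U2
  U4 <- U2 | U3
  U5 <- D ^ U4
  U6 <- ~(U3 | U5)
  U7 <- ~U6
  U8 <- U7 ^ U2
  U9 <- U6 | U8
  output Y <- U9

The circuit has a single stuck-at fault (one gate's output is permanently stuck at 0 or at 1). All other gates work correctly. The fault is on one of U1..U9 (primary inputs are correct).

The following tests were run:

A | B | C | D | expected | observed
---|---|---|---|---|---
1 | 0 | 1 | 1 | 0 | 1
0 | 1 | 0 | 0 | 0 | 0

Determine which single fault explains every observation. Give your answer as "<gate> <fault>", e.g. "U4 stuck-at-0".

U3 stuck-at-0

Fault-free values for test 1 (A=1, B=0, C=1, D=1): U1=0, U2=1, U3=1, U4=1, U5=0, U6=0, U7=1, U8=0, U9=0, giving Y=0. Observed 1.
Test 1: faults giving observed 1 are {U2 stuck-at-0, U3 stuck-at-0, U6 stuck-at-1, U7 stuck-at-0, U8 stuck-at-1, U9 stuck-at-1}.
Test 2 (A=0, B=1, C=0, D=0): fault-free U1=0, U2=1, U3=1, U4=1, U5=1, U6=0, U7=1, U8=0, U9=0 → 0; observed 0. Eliminates U2 stuck-at-0, U6 stuck-at-1, U7 stuck-at-0, U8 stuck-at-1, U9 stuck-at-1.
Only U3 stuck-at-0 is consistent with every test.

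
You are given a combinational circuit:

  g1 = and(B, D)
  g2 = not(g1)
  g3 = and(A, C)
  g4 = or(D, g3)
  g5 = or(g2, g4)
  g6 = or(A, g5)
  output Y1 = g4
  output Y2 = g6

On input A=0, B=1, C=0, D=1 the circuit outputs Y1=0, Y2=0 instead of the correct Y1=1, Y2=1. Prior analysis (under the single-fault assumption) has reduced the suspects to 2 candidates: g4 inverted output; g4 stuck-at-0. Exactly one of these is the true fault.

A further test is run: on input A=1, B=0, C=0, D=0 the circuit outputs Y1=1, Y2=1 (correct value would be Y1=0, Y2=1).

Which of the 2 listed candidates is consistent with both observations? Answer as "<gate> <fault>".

g4 inverted output

Evaluate each candidate on input A=1, B=0, C=0, D=0:
  g4 inverted output: g1=0, g2=1, g3=0, g4=1 [inverted output], g5=1, g6=1 → Y1=1, Y2=1 — matches
  g4 stuck-at-0: g1=0, g2=1, g3=0, g4=0 [stuck-at-0], g5=1, g6=1 → Y1=0, Y2=1 — eliminated
Only g4 inverted output reproduces the observed Y1=1, Y2=1.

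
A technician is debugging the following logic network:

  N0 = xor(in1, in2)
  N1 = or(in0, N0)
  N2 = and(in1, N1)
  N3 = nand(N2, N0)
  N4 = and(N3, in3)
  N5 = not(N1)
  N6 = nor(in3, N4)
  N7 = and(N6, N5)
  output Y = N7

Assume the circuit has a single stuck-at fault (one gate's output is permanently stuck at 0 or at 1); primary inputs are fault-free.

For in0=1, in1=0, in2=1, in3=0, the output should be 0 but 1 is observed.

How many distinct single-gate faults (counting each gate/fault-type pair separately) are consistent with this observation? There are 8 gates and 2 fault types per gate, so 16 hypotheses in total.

3

Fault-free: N0=1, N1=1, N2=0, N3=1, N4=0, N5=0, N6=1, N7=0 → 0. Observed 1.
  N0: none of the 2 fault types match ✗
  N1: stuck-at-0 ✓; others ✗
  N2: none of the 2 fault types match ✗
  N3: none of the 2 fault types match ✗
  N4: none of the 2 fault types match ✗
  N5: stuck-at-1 ✓; others ✗
  N6: none of the 2 fault types match ✗
  N7: stuck-at-1 ✓; others ✗
Consistent faults: {N1 stuck-at-0, N5 stuck-at-1, N7 stuck-at-1} — 3 in all.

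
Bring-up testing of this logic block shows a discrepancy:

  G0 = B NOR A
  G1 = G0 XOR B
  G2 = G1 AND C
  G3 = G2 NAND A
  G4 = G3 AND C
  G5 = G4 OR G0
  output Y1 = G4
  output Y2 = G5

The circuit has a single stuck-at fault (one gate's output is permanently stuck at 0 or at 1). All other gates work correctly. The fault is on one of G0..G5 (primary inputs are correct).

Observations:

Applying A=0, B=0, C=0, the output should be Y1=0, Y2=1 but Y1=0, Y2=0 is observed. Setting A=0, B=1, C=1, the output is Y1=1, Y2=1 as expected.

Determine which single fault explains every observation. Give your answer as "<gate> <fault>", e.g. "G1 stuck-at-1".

G0 stuck-at-0

Fault-free values for test 1 (A=0, B=0, C=0): G0=1, G1=1, G2=0, G3=1, G4=0, G5=1, giving Y1=0, Y2=1. Observed Y1=0, Y2=0.
Test 1: faults giving observed Y1=0, Y2=0 are {G0 stuck-at-0, G5 stuck-at-0}.
Test 2 (A=0, B=1, C=1): fault-free G0=0, G1=1, G2=1, G3=1, G4=1, G5=1 → Y1=1, Y2=1; observed Y1=1, Y2=1. Eliminates G5 stuck-at-0.
Only G0 stuck-at-0 is consistent with every test.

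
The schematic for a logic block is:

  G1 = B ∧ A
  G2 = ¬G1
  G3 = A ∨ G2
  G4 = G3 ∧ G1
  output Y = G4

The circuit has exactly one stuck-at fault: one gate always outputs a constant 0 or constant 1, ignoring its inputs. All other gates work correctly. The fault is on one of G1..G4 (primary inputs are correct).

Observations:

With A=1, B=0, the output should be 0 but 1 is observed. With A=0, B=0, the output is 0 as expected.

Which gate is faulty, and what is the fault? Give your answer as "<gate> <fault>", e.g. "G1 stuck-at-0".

G1 stuck-at-1

Fault-free values for test 1 (A=1, B=0): G1=0, G2=1, G3=1, G4=0, giving Y=0. Observed 1.
Test 1: faults giving observed 1 are {G1 stuck-at-1, G4 stuck-at-1}.
Test 2 (A=0, B=0): fault-free G1=0, G2=1, G3=1, G4=0 → 0; observed 0. Eliminates G4 stuck-at-1.
Only G1 stuck-at-1 is consistent with every test.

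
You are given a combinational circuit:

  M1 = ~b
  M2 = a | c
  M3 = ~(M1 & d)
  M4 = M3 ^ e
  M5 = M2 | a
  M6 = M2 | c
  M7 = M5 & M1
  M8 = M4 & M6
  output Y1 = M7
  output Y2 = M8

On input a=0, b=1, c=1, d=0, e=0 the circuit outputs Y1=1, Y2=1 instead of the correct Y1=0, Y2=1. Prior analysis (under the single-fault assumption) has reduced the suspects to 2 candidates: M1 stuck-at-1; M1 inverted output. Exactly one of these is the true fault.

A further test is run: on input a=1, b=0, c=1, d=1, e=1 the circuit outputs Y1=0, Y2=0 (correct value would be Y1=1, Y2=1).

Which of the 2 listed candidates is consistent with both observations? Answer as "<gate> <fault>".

Evaluate each candidate on input a=1, b=0, c=1, d=1, e=1:
  M1 stuck-at-1: M1=1 [stuck-at-1], M2=1, M3=0, M4=1, M5=1, M6=1, M7=1, M8=1 → Y1=1, Y2=1 — eliminated
  M1 inverted output: M1=0 [inverted output], M2=1, M3=1, M4=0, M5=1, M6=1, M7=0, M8=0 → Y1=0, Y2=0 — matches
Only M1 inverted output reproduces the observed Y1=0, Y2=0.

M1 inverted output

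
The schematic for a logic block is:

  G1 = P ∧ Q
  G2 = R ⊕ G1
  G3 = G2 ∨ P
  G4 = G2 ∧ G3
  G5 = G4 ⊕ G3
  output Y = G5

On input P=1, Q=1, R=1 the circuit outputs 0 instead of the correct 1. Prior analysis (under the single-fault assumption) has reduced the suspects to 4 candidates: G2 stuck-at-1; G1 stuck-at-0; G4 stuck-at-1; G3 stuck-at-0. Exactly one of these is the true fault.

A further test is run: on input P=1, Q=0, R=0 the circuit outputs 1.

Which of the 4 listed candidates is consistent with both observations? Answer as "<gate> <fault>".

Evaluate each candidate on input P=1, Q=0, R=0:
  G2 stuck-at-1: G1=0, G2=1 [stuck-at-1], G3=1, G4=1, G5=0 → 0 — eliminated
  G1 stuck-at-0: G1=0 [stuck-at-0], G2=0, G3=1, G4=0, G5=1 → 1 — matches
  G4 stuck-at-1: G1=0, G2=0, G3=1, G4=1 [stuck-at-1], G5=0 → 0 — eliminated
  G3 stuck-at-0: G1=0, G2=0, G3=0 [stuck-at-0], G4=0, G5=0 → 0 — eliminated
Only G1 stuck-at-0 reproduces the observed 1.

G1 stuck-at-0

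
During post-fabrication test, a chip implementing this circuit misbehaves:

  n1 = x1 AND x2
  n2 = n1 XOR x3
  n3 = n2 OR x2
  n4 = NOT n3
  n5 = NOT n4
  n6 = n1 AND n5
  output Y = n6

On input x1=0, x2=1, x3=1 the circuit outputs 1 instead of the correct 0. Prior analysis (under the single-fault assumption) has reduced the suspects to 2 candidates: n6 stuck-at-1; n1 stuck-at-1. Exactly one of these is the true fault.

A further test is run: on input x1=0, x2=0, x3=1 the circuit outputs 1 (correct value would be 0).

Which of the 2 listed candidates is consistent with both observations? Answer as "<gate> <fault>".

Evaluate each candidate on input x1=0, x2=0, x3=1:
  n6 stuck-at-1: n1=0, n2=1, n3=1, n4=0, n5=1, n6=1 [stuck-at-1] → 1 — matches
  n1 stuck-at-1: n1=1 [stuck-at-1], n2=0, n3=0, n4=1, n5=0, n6=0 → 0 — eliminated
Only n6 stuck-at-1 reproduces the observed 1.

n6 stuck-at-1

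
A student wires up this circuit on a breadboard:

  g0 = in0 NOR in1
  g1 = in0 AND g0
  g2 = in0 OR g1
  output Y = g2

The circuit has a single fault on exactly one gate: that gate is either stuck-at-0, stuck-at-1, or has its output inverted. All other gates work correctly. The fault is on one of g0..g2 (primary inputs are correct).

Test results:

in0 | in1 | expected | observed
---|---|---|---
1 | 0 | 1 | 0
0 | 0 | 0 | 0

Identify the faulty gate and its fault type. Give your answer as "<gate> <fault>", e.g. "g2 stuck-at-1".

g2 stuck-at-0

Fault-free values for test 1 (in0=1, in1=0): g0=0, g1=0, g2=1, giving Y=1. Observed 0.
Test 1: faults giving observed 0 are {g2 stuck-at-0, g2 inverted output}.
Test 2 (in0=0, in1=0): fault-free g0=1, g1=0, g2=0 → 0; observed 0. Eliminates g2 inverted output.
Only g2 stuck-at-0 is consistent with every test.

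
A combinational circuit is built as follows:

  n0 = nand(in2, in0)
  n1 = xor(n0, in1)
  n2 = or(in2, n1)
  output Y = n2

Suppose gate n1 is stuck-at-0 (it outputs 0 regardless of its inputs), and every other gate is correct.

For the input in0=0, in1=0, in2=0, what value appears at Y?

0

Propagate with n1 forced: n0=1, n1=0 [stuck-at-0], n2=0.
So Y = 0. (Without the fault it would be 1.)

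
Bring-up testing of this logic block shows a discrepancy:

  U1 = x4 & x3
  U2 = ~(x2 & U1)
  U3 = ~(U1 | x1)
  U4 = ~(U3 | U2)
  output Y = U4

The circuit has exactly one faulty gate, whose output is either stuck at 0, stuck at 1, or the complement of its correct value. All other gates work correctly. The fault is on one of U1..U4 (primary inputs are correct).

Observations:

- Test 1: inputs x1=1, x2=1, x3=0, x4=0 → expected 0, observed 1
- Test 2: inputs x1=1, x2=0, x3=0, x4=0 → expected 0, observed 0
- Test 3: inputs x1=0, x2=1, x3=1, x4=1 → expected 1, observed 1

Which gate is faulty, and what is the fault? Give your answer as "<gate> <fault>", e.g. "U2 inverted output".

U1 stuck-at-1

Fault-free values for test 1 (x1=1, x2=1, x3=0, x4=0): U1=0, U2=1, U3=0, U4=0, giving Y=0. Observed 1.
Test 1: faults giving observed 1 are {U1 stuck-at-1, U1 inverted output, U2 stuck-at-0, U2 inverted output, U4 stuck-at-1, U4 inverted output}.
Test 2 (x1=1, x2=0, x3=0, x4=0): fault-free U1=0, U2=1, U3=0, U4=0 → 0; observed 0. Eliminates U2 stuck-at-0, U2 inverted output, U4 stuck-at-1, U4 inverted output.
Test 3 (x1=0, x2=1, x3=1, x4=1): fault-free U1=1, U2=0, U3=0, U4=1 → 1; observed 1. Eliminates U1 inverted output.
Only U1 stuck-at-1 is consistent with every test.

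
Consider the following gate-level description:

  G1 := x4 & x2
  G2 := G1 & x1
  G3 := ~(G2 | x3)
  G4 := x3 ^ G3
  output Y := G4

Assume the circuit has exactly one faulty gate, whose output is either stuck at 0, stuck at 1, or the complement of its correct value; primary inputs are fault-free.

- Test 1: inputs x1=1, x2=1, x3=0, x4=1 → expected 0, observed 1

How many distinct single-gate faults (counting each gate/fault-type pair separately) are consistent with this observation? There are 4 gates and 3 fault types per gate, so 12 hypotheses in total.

Fault-free: G1=1, G2=1, G3=0, G4=0 → 0. Observed 1.
  G1 stuck-at-0: output 1 ✓
  G1 stuck-at-1: output 0 ✗
  G1 inverted output: output 1 ✓
  G2 stuck-at-0: output 1 ✓
  G2 stuck-at-1: output 0 ✗
  G2 inverted output: output 1 ✓
  G3 stuck-at-0: output 0 ✗
  G3 stuck-at-1: output 1 ✓
  G3 inverted output: output 1 ✓
  G4 stuck-at-0: output 0 ✗
  G4 stuck-at-1: output 1 ✓
  G4 inverted output: output 1 ✓
Consistent faults: {G1 stuck-at-0, G1 inverted output, G2 stuck-at-0, G2 inverted output, G3 stuck-at-1, G3 inverted output, G4 stuck-at-1, G4 inverted output} — 8 in all.

8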